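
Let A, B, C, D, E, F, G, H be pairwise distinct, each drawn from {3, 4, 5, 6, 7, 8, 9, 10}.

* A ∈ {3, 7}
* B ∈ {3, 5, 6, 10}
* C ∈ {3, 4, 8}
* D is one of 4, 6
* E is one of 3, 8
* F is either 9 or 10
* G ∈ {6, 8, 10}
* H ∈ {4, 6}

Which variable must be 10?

G

The 8 variables draw from only 8 values {3, 4, 5, 6, 7, 8, 9, 10}, so each is used; only B can be 5, hence B = 5.
The 7 still-open variables draw from only 7 values {3, 4, 6, 7, 8, 9, 10}, so each is used; only A can be 7, hence A = 7.
The 6 still-open variables draw from only 6 values {3, 4, 6, 8, 9, 10}, so each is used; only F can be 9, hence F = 9.
The 5 still-open variables together cover exactly {3, 4, 6, 8, 10} — 5 values for 5 variables — and 10 appears only in G's list, so G = 10.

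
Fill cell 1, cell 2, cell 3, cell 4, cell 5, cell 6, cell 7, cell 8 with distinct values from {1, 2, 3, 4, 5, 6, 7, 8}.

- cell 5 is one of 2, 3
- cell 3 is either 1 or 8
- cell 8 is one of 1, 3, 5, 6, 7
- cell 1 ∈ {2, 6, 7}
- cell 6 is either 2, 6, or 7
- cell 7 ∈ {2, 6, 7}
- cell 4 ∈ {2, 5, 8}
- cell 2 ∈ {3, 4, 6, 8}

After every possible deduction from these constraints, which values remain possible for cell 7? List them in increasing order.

2, 6, 7

The 8 variables together cover exactly {1, 2, 3, 4, 5, 6, 7, 8} — 8 values for 8 variables — and 4 appears only in cell 2's list, so cell 2 = 4.
cell 1, cell 6, cell 7 between them cover only {2, 6, 7} — a naked triple. Remove those values from cell 4, cell 5, cell 8.
cell 5 has just one choice, so cell 5 = 3. Eliminate 3 elsewhere: cell 8.
No further eliminations apply; cell 7 can still be any of 2, 6, 7.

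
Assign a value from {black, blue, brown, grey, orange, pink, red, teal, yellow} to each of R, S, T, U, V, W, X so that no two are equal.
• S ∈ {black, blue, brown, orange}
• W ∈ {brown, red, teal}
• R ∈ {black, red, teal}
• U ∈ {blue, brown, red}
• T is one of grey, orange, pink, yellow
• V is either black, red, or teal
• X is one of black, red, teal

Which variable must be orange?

S

R, V, X between them cover only {black, red, teal} — a naked triple. Remove those values from S, U, W.
W has just one choice, so W = brown. Remove brown from S, U.
That leaves U = blue. Eliminate blue elsewhere: S.
So orange goes to S.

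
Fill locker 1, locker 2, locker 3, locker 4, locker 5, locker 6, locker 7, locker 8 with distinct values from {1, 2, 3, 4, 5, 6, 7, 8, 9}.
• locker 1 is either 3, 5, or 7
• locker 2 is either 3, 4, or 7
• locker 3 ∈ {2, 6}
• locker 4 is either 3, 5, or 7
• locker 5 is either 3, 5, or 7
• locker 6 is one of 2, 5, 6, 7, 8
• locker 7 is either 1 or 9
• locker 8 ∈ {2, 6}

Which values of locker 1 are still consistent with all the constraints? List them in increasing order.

3, 5, 7

locker 3 and locker 8 between them cover only {2, 6} — a naked pair. Remove those values from locker 6.
locker 1, locker 4, locker 5 between them cover only {3, 5, 7} — a naked triple. Remove those values from locker 2, locker 6.
locker 2 has just one choice, so locker 2 = 4.
locker 6 must be 8 (only option left).
No further eliminations apply; locker 1 can still be any of 3, 5, 7.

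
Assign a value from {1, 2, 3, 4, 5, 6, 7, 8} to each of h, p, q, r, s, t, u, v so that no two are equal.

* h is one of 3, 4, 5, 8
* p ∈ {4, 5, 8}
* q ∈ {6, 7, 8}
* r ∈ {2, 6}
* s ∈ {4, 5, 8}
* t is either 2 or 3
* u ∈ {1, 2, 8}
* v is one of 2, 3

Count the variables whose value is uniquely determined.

The 8 variables draw from only 8 values {1, 2, 3, 4, 5, 6, 7, 8}, so each is used; only u can be 1, hence u = 1.
Among the 7 still-open variables, 7 fits only q (and all 7 values in {2, 3, 4, 5, 6, 7, 8} must be used), so q = 7.
The 6 still-open variables together cover exactly {2, 3, 4, 5, 6, 8} — 6 values for 6 variables — and 6 appears only in r's list, so r = 6.
t and v share exactly the 2 values {2, 3}; by pigeonhole those values go to them, so strike 2, 3 from h.
Determined: q=7, r=6, u=1. The other variables each still have more than one consistent value. That makes 3.

3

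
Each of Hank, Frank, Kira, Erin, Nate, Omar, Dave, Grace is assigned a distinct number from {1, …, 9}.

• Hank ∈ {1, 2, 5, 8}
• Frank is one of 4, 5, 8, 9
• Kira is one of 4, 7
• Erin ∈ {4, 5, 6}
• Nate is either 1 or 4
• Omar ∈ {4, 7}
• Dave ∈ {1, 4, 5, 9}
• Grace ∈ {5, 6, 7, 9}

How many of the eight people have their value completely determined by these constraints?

3

The 8 variables together cover exactly {1, 2, 4, 5, 6, 7, 8, 9} — 8 values for 8 variables — and 2 appears only in Hank's list, so Hank = 2.
The 7 still-open variables together cover exactly {1, 4, 5, 6, 7, 8, 9} — 7 values for 7 variables — and 8 appears only in Frank's list, so Frank = 8.
The 2 variables Kira and Omar are confined to {4, 7}, which locks those values in; drop them from Erin, Nate, Dave, Grace.
Nate's domain is down to {1}, so Nate = 1. Strike 1 from Dave.
Determined: Hank=2, Frank=8, Nate=1. The other people each still have more than one consistent value. That makes 3.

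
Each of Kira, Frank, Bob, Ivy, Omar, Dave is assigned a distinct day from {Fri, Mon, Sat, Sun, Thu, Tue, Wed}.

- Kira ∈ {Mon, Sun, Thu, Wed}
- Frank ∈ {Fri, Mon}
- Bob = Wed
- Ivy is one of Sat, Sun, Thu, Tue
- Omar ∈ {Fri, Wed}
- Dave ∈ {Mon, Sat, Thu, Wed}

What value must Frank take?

Mon

Bob's domain is down to {Wed}, so Bob = Wed. Eliminate Wed elsewhere: Kira, Omar, Dave.
Omar's domain is down to {Fri}, so Omar = Fri. Remove Fri from Frank.
So Frank = Mon.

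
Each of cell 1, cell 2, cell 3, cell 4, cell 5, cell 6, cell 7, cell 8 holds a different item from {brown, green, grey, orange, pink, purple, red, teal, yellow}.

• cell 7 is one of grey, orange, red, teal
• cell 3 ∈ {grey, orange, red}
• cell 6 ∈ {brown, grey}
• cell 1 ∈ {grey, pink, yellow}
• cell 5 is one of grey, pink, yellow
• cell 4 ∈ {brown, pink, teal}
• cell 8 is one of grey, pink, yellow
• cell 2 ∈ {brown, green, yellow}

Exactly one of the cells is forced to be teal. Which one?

The 8 variables together cover exactly {brown, green, grey, orange, pink, red, teal, yellow} — 8 values for 8 variables — and green appears only in cell 2's list, so cell 2 = green.
The 3 variables cell 1, cell 5, cell 8 are confined to {grey, pink, yellow}, which locks those values in; drop them from cell 3, cell 4, cell 6, cell 7.
cell 6's domain is down to {brown}, so cell 6 = brown. So cell 4 can't be brown.
So teal goes to cell 4.

cell 4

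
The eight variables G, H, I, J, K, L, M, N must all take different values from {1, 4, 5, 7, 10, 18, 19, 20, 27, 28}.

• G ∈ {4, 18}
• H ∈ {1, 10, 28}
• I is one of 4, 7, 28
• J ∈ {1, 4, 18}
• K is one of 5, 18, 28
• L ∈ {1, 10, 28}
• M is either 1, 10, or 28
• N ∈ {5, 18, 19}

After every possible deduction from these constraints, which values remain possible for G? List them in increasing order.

4, 18

Among the 8 variables, 7 fits only I (and all 8 values in {1, 4, 5, 7, 10, 18, 19, 28} must be used), so I = 7.
Among the 7 still-open variables, 19 fits only N (and all 7 values in {1, 4, 5, 10, 18, 19, 28} must be used), so N = 19.
Among the 6 still-open variables, 5 fits only K (and all 6 values in {1, 4, 5, 10, 18, 28} must be used), so K = 5.
The 3 variables H, L, M are confined to {1, 10, 28}, which locks those values in; drop them from J.
No further eliminations apply; G can still be any of 4, 18.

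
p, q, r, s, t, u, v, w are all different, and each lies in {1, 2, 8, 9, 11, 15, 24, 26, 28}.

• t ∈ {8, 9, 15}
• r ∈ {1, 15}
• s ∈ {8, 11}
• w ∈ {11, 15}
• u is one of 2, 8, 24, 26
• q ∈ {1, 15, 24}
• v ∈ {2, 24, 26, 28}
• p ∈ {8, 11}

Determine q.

p and s share exactly the 2 values {8, 11}; by pigeonhole those values go to them, so strike 8, 11 from t, u, w.
That leaves w = 15. So q, r, t can't be 15.
That leaves r = 1. Eliminate 1 elsewhere: q.
So q = 24.

24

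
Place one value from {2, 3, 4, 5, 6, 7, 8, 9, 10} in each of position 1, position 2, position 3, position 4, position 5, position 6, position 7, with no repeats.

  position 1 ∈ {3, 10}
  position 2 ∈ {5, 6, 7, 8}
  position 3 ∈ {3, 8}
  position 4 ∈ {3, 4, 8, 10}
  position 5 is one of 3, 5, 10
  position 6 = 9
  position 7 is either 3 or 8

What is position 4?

position 6's domain is down to {9}, so position 6 = 9.
position 3 and position 7 between them cover only {3, 8} — a naked pair. Remove those values from position 1, position 2, position 4, position 5.
position 1 has just one choice, so position 1 = 10. Eliminate 10 elsewhere: position 4, position 5.
So position 4 = 4.

4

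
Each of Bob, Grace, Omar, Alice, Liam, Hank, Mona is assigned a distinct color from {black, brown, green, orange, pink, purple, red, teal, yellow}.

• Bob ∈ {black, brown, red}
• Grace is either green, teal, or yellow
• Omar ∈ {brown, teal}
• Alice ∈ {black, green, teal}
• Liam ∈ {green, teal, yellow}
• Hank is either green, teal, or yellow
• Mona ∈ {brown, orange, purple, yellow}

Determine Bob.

red

Grace, Liam, Hank share exactly the 3 values {green, teal, yellow}; by pigeonhole those values go to them, so strike green, teal, yellow from Omar, Alice, Mona.
Omar's domain is down to {brown}, so Omar = brown. So Bob, Mona can't be brown.
Alice has just one choice, so Alice = black. So Bob can't be black.
So Bob = red.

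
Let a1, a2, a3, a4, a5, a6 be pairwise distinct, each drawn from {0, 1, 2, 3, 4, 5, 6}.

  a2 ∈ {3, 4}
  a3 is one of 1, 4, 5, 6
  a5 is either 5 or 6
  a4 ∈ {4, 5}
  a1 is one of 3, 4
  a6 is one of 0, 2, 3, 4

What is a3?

1

a1 and a2 share exactly the 2 values {3, 4}; by pigeonhole those values go to them, so strike 3, 4 from a3, a4, a6.
a4 has just one choice, so a4 = 5. So a3, a5 can't be 5.
That leaves a5 = 6. Eliminate 6 elsewhere: a3.
So a3 = 1.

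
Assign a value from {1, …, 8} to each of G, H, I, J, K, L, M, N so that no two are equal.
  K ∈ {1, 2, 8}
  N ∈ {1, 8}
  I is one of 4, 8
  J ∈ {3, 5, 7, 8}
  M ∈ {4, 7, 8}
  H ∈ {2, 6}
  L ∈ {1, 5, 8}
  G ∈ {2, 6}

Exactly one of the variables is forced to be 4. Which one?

I

The 8 variables draw from only 8 values {1, 2, 3, 4, 5, 6, 7, 8}, so each is used; only J can be 3, hence J = 3.
The 7 still-open variables draw from only 7 values {1, 2, 4, 5, 6, 7, 8}, so each is used; only L can be 5, hence L = 5.
The 6 still-open variables together cover exactly {1, 2, 4, 6, 7, 8} — 6 values for 6 variables — and 7 appears only in M's list, so M = 7.
Among the 5 still-open variables, 4 fits only I (and all 5 values in {1, 2, 4, 6, 8} must be used), so I = 4.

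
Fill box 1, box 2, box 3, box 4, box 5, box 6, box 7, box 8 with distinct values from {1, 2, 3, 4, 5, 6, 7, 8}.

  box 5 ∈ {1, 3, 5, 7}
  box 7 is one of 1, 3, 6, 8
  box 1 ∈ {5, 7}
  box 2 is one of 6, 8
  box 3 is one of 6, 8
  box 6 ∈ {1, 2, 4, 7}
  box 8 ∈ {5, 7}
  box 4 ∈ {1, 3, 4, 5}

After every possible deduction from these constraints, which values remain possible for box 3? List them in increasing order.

The 8 variables draw from only 8 values {1, 2, 3, 4, 5, 6, 7, 8}, so each is used; only box 6 can be 2, hence box 6 = 2.
The 7 still-open variables draw from only 7 values {1, 3, 4, 5, 6, 7, 8}, so each is used; only box 4 can be 4, hence box 4 = 4.
box 1 and box 8 share exactly the 2 values {5, 7}; by pigeonhole those values go to them, so strike 5, 7 from box 5.
box 2 and box 3 between them cover only {6, 8} — a naked pair. Remove those values from box 7.
No further eliminations apply; box 3 can still be any of 6, 8.

6, 8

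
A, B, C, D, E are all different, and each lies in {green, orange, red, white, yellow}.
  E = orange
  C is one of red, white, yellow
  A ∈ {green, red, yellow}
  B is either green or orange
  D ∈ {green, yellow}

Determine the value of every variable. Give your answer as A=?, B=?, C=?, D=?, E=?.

E has just one choice, so E = orange. Eliminate orange elsewhere: B.
B's domain is down to {green}, so B = green. Strike green from A, D.
D's domain is down to {yellow}, so D = yellow. Eliminate yellow elsewhere: A, C.
A must be red (only option left). Eliminate red elsewhere: C.
C must be white (only option left).

A=red, B=green, C=white, D=yellow, E=orange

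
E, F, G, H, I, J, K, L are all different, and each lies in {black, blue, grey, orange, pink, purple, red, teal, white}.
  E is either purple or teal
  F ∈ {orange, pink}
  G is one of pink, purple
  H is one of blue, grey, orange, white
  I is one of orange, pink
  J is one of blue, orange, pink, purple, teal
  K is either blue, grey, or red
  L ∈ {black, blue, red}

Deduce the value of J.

The 2 variables F and I are confined to {orange, pink}, which locks those values in; drop them from G, H, J.
G's domain is down to {purple}, so G = purple. Strike purple from E, J.
E must be teal (only option left). Eliminate teal elsewhere: J.
So J = blue.

blue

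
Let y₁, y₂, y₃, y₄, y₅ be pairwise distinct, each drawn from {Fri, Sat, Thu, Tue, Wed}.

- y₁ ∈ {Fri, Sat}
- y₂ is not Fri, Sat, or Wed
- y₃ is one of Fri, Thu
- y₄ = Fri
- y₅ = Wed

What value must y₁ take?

Sat

y₄ must be Fri (only option left). Remove Fri from y₁, y₃.
So y₁ = Sat.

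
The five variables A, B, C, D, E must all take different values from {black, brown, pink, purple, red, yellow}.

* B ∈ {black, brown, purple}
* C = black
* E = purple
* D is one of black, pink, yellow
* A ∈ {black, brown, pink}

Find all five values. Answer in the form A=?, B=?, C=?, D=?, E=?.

A=pink, B=brown, C=black, D=yellow, E=purple

C must be black (only option left). So A, B, D can't be black.
E has just one choice, so E = purple. So B can't be purple.
B's domain is down to {brown}, so B = brown. Remove brown from A.
A has just one choice, so A = pink. Remove pink from D.
D's domain is down to {yellow}, so D = yellow.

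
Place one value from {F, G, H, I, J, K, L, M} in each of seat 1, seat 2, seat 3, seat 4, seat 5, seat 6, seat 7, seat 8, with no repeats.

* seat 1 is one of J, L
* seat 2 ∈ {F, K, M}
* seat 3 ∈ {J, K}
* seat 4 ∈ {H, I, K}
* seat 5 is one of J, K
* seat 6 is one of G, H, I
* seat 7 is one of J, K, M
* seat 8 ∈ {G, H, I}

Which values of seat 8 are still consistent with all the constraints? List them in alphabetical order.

The 8 variables together cover exactly {F, G, H, I, J, K, L, M} — 8 values for 8 variables — and F appears only in seat 2's list, so seat 2 = F.
The 7 still-open variables together cover exactly {G, H, I, J, K, L, M} — 7 values for 7 variables — and L appears only in seat 1's list, so seat 1 = L.
Among the 6 still-open variables, M fits only seat 7 (and all 6 values in {G, H, I, J, K, M} must be used), so seat 7 = M.
The 2 variables seat 3 and seat 5 are confined to {J, K}, which locks those values in; drop them from seat 4.
No further eliminations apply; seat 8 can still be any of G, H, I.

G, H, I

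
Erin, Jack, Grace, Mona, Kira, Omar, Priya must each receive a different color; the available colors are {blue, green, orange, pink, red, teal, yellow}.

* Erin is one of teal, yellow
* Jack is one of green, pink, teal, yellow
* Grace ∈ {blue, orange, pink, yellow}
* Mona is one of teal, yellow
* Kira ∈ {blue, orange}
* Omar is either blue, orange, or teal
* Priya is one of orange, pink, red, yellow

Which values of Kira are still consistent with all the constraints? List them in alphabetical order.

Among the 7 variables, green fits only Jack (and all 7 values in {blue, green, orange, pink, red, teal, yellow} must be used), so Jack = green.
The 6 still-open variables together cover exactly {blue, orange, pink, red, teal, yellow} — 6 values for 6 variables — and red appears only in Priya's list, so Priya = red.
Among the 5 still-open variables, pink fits only Grace (and all 5 values in {blue, orange, pink, teal, yellow} must be used), so Grace = pink.
Erin and Mona share exactly the 2 values {teal, yellow}; by pigeonhole those values go to them, so strike teal, yellow from Omar.
No further eliminations apply; Kira can still be any of blue, orange.

blue, orange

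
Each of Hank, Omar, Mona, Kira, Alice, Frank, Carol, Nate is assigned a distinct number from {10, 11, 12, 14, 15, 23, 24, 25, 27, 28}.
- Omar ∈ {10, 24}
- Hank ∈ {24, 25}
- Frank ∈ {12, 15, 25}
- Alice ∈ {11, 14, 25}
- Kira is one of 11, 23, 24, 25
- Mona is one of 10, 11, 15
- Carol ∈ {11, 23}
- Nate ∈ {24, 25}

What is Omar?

The 8 variables draw from only 8 values {10, 11, 12, 14, 15, 23, 24, 25}, so each is used; only Frank can be 12, hence Frank = 12.
The 7 still-open variables together cover exactly {10, 11, 14, 15, 23, 24, 25} — 7 values for 7 variables — and 14 appears only in Alice's list, so Alice = 14.
Among the 6 still-open variables, 15 fits only Mona (and all 6 values in {10, 11, 15, 23, 24, 25} must be used), so Mona = 15.
The 5 still-open variables together cover exactly {10, 11, 23, 24, 25} — 5 values for 5 variables — and 10 appears only in Omar's list, so Omar = 10.

10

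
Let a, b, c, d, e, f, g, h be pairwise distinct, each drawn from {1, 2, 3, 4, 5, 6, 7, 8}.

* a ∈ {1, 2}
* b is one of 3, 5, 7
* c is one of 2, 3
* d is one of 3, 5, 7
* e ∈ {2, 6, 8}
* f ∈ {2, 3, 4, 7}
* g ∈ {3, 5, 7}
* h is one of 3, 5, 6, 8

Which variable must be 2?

c

The 8 variables together cover exactly {1, 2, 3, 4, 5, 6, 7, 8} — 8 values for 8 variables — and 1 appears only in a's list, so a = 1.
Among the 7 still-open variables, 4 fits only f (and all 7 values in {2, 3, 4, 5, 6, 7, 8} must be used), so f = 4.
The 3 variables b, d, g are confined to {3, 5, 7}, which locks those values in; drop them from c, h.
So 2 goes to c.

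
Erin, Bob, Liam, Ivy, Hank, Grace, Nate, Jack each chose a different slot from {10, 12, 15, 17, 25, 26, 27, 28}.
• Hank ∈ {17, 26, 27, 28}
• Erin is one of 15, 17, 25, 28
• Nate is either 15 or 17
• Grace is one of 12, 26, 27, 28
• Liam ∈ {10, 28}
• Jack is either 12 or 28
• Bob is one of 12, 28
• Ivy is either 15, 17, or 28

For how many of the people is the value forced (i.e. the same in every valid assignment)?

Among the 8 variables, 10 fits only Liam (and all 8 values in {10, 12, 15, 17, 25, 26, 27, 28} must be used), so Liam = 10.
Among the 7 still-open variables, 25 fits only Erin (and all 7 values in {12, 15, 17, 25, 26, 27, 28} must be used), so Erin = 25.
The 2 variables Bob and Jack are confined to {12, 28}, which locks those values in; drop them from Ivy, Hank, Grace.
Ivy and Nate share exactly the 2 values {15, 17}; by pigeonhole those values go to them, so strike 15, 17 from Hank.
Determined: Erin=25, Liam=10. The other people each still have more than one consistent value. That makes 2.

2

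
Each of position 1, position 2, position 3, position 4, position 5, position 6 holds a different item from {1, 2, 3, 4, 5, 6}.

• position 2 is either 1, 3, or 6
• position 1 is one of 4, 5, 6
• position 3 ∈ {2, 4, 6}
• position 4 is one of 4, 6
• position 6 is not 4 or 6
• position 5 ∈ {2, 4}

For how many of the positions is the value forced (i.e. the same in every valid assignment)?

1

The 3 variables position 3, position 4, position 5 are confined to {2, 4, 6}, which locks those values in; drop them from position 1, position 2, position 6.
position 1 must be 5 (only option left). Remove 5 from position 6.
Determined: position 1=5. The other positions each still have more than one consistent value. That makes 1.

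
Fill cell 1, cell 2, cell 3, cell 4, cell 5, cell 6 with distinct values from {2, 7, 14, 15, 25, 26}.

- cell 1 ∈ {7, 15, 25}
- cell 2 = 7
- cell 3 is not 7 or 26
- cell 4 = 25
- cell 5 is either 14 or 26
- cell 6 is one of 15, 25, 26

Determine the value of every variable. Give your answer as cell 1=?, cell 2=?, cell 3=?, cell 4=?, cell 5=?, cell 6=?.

cell 1=15, cell 2=7, cell 3=2, cell 4=25, cell 5=14, cell 6=26

cell 2's domain is down to {7}, so cell 2 = 7. Strike 7 from cell 1.
That leaves cell 4 = 25. Remove 25 from cell 1, cell 3, cell 6.
cell 1 has just one choice, so cell 1 = 15. So cell 3, cell 6 can't be 15.
cell 6's domain is down to {26}, so cell 6 = 26. Eliminate 26 elsewhere: cell 5.
That leaves cell 5 = 14. Strike 14 from cell 3.
cell 3's domain is down to {2}, so cell 3 = 2.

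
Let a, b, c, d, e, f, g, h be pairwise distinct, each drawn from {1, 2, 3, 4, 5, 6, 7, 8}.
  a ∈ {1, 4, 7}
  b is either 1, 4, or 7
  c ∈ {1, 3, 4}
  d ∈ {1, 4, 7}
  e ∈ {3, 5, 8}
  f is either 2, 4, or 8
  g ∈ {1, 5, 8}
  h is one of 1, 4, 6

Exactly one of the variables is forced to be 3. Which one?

Among the 8 variables, 2 fits only f (and all 8 values in {1, 2, 3, 4, 5, 6, 7, 8} must be used), so f = 2.
The 7 still-open variables together cover exactly {1, 3, 4, 5, 6, 7, 8} — 7 values for 7 variables — and 6 appears only in h's list, so h = 6.
a, b, d between them cover only {1, 4, 7} — a naked triple. Remove those values from c, g.
So 3 goes to c.

c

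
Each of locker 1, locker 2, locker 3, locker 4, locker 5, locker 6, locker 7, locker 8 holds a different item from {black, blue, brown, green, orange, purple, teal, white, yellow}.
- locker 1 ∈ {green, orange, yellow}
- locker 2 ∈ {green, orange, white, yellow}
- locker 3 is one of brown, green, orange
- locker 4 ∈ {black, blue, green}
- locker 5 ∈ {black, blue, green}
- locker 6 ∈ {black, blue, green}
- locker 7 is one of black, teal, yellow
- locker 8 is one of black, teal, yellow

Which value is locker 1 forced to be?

orange

The 8 variables together cover exactly {black, blue, brown, green, orange, teal, white, yellow} — 8 values for 8 variables — and brown appears only in locker 3's list, so locker 3 = brown.
Among the 7 still-open variables, white fits only locker 2 (and all 7 values in {black, blue, green, orange, teal, white, yellow} must be used), so locker 2 = white.
Among the 6 still-open variables, orange fits only locker 1 (and all 6 values in {black, blue, green, orange, teal, yellow} must be used), so locker 1 = orange.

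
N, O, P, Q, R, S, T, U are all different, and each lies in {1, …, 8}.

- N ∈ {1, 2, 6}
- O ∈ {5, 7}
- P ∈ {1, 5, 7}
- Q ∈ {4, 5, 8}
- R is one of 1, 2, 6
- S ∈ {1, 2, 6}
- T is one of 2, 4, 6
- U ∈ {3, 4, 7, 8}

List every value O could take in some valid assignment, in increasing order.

The 8 variables together cover exactly {1, 2, 3, 4, 5, 6, 7, 8} — 8 values for 8 variables — and 3 appears only in U's list, so U = 3.
The 7 still-open variables draw from only 7 values {1, 2, 4, 5, 6, 7, 8}, so each is used; only Q can be 8, hence Q = 8.
The 6 still-open variables draw from only 6 values {1, 2, 4, 5, 6, 7}, so each is used; only T can be 4, hence T = 4.
N, R, S share exactly the 3 values {1, 2, 6}; by pigeonhole those values go to them, so strike 1, 2, 6 from P.
No further eliminations apply; O can still be any of 5, 7.

5, 7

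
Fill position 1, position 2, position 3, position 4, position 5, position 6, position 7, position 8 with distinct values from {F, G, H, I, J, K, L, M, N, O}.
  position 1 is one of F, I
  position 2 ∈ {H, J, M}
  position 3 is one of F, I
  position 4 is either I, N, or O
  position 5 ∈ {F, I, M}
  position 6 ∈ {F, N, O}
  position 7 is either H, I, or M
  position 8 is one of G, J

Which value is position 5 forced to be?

Among the 8 variables, G fits only position 8 (and all 8 values in {F, G, H, I, J, M, N, O} must be used), so position 8 = G.
Among the 7 still-open variables, J fits only position 2 (and all 7 values in {F, H, I, J, M, N, O} must be used), so position 2 = J.
The 6 still-open variables draw from only 6 values {F, H, I, M, N, O}, so each is used; only position 7 can be H, hence position 7 = H.
The 5 still-open variables draw from only 5 values {F, I, M, N, O}, so each is used; only position 5 can be M, hence position 5 = M.

M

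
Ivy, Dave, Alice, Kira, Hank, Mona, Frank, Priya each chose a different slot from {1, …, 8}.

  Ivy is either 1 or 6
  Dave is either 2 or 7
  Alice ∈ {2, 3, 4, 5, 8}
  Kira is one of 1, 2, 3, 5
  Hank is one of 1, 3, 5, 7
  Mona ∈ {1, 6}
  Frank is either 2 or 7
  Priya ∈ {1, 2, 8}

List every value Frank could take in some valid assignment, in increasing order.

The 8 variables together cover exactly {1, 2, 3, 4, 5, 6, 7, 8} — 8 values for 8 variables — and 4 appears only in Alice's list, so Alice = 4.
The 7 still-open variables together cover exactly {1, 2, 3, 5, 6, 7, 8} — 7 values for 7 variables — and 8 appears only in Priya's list, so Priya = 8.
Ivy and Mona between them cover only {1, 6} — a naked pair. Remove those values from Kira, Hank.
Dave and Frank share exactly the 2 values {2, 7}; by pigeonhole those values go to them, so strike 2, 7 from Kira, Hank.
No further eliminations apply; Frank can still be any of 2, 7.

2, 7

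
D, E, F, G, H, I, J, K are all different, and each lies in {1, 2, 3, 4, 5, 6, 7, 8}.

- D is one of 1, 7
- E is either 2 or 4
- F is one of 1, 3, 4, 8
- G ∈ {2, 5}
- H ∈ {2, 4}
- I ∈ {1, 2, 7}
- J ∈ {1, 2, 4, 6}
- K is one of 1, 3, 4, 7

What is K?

The 8 variables draw from only 8 values {1, 2, 3, 4, 5, 6, 7, 8}, so each is used; only G can be 5, hence G = 5.
The 7 still-open variables together cover exactly {1, 2, 3, 4, 6, 7, 8} — 7 values for 7 variables — and 6 appears only in J's list, so J = 6.
The 6 still-open variables draw from only 6 values {1, 2, 3, 4, 7, 8}, so each is used; only F can be 8, hence F = 8.
The 5 still-open variables together cover exactly {1, 2, 3, 4, 7} — 5 values for 5 variables — and 3 appears only in K's list, so K = 3.

3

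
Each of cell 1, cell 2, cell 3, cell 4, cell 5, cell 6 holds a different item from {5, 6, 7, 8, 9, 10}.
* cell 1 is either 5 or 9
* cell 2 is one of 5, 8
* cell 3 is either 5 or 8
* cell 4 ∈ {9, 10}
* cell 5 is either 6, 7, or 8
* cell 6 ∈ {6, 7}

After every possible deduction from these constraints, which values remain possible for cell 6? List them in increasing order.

6, 7

Among the 6 variables, 10 fits only cell 4 (and all 6 values in {5, 6, 7, 8, 9, 10} must be used), so cell 4 = 10.
Among the 5 still-open variables, 9 fits only cell 1 (and all 5 values in {5, 6, 7, 8, 9} must be used), so cell 1 = 9.
cell 2 and cell 3 between them cover only {5, 8} — a naked pair. Remove those values from cell 5.
No further eliminations apply; cell 6 can still be any of 6, 7.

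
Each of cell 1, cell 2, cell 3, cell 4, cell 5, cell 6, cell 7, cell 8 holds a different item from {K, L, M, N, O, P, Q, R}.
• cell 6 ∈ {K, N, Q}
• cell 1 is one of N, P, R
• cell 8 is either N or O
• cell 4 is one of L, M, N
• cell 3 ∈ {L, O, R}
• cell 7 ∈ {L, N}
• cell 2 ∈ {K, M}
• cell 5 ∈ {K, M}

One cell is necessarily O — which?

Among the 8 variables, P fits only cell 1 (and all 8 values in {K, L, M, N, O, P, Q, R} must be used), so cell 1 = P.
The 7 still-open variables together cover exactly {K, L, M, N, O, Q, R} — 7 values for 7 variables — and Q appears only in cell 6's list, so cell 6 = Q.
The 6 still-open variables together cover exactly {K, L, M, N, O, R} — 6 values for 6 variables — and R appears only in cell 3's list, so cell 3 = R.
The 5 still-open variables draw from only 5 values {K, L, M, N, O}, so each is used; only cell 8 can be O, hence cell 8 = O.

cell 8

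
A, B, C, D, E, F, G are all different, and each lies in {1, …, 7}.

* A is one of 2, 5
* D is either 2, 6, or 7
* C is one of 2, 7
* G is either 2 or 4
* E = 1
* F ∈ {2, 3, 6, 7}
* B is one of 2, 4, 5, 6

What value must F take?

E must be 1 (only option left).
Among the 6 still-open variables, 3 fits only F (and all 6 values in {2, 3, 4, 5, 6, 7} must be used), so F = 3.

3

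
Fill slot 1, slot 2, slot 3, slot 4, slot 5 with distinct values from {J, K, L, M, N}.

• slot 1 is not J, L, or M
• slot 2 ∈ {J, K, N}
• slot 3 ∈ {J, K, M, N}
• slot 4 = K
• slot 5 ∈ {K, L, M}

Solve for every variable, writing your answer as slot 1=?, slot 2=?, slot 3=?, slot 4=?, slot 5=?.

slot 1=N, slot 2=J, slot 3=M, slot 4=K, slot 5=L

slot 4 must be K (only option left). So slot 1, slot 2, slot 3, slot 5 can't be K.
slot 1's domain is down to {N}, so slot 1 = N. Eliminate N elsewhere: slot 2, slot 3.
That leaves slot 2 = J. Eliminate J elsewhere: slot 3.
That leaves slot 3 = M. Remove M from slot 5.
That leaves slot 5 = L.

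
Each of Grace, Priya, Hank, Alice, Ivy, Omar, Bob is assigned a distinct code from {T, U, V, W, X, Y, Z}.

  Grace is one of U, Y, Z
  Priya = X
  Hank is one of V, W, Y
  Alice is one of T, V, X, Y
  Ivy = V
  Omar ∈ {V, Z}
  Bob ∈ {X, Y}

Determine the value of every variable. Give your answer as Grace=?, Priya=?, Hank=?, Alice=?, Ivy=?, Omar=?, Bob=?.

Priya's domain is down to {X}, so Priya = X. Remove X from Alice, Bob.
Ivy's domain is down to {V}, so Ivy = V. So Hank, Alice, Omar can't be V.
That leaves Omar = Z. Eliminate Z elsewhere: Grace.
Bob has just one choice, so Bob = Y. Strike Y from Grace, Hank, Alice.
Grace has just one choice, so Grace = U.
Hank's domain is down to {W}, so Hank = W.
Alice must be T (only option left).

Grace=U, Priya=X, Hank=W, Alice=T, Ivy=V, Omar=Z, Bob=Y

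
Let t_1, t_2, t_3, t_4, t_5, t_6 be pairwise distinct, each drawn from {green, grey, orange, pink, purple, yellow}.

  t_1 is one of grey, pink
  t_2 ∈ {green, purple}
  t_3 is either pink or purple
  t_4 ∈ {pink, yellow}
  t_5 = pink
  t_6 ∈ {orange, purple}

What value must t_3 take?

purple

t_5 must be pink (only option left). Eliminate pink elsewhere: t_1, t_3, t_4.
So t_3 = purple.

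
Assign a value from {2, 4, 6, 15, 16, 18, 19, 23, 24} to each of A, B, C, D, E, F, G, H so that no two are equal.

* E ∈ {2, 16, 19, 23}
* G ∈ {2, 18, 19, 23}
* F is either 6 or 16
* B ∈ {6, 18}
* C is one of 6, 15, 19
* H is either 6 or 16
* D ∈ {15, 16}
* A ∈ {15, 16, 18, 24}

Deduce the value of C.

Among the 8 variables, 24 fits only A (and all 8 values in {2, 6, 15, 16, 18, 19, 23, 24} must be used), so A = 24.
F and H share exactly the 2 values {6, 16}; by pigeonhole those values go to them, so strike 6, 16 from B, C, D, E.
B has just one choice, so B = 18. Remove 18 from G.
D's domain is down to {15}, so D = 15. Strike 15 from C.
So C = 19.

19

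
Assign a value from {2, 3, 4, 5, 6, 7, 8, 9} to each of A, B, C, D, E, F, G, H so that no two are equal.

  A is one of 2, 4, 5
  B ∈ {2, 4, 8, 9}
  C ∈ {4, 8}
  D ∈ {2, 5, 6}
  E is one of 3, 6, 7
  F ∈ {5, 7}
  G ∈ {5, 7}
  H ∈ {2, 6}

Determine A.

The 8 variables together cover exactly {2, 3, 4, 5, 6, 7, 8, 9} — 8 values for 8 variables — and 3 appears only in E's list, so E = 3.
Among the 7 still-open variables, 9 fits only B (and all 7 values in {2, 4, 5, 6, 7, 8, 9} must be used), so B = 9.
Among the 6 still-open variables, 8 fits only C (and all 6 values in {2, 4, 5, 6, 7, 8} must be used), so C = 8.
The 5 still-open variables draw from only 5 values {2, 4, 5, 6, 7}, so each is used; only A can be 4, hence A = 4.

4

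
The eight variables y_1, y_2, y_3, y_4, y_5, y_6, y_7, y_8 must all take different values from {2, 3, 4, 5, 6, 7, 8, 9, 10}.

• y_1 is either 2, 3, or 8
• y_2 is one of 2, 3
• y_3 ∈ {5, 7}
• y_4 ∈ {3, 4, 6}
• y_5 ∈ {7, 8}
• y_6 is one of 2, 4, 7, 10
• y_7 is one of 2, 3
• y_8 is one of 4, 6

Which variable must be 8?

y_1

Among the 8 variables, 5 fits only y_3 (and all 8 values in {2, 3, 4, 5, 6, 7, 8, 10} must be used), so y_3 = 5.
The 7 still-open variables draw from only 7 values {2, 3, 4, 6, 7, 8, 10}, so each is used; only y_6 can be 10, hence y_6 = 10.
Among the 6 still-open variables, 7 fits only y_5 (and all 6 values in {2, 3, 4, 6, 7, 8} must be used), so y_5 = 7.
The 5 still-open variables draw from only 5 values {2, 3, 4, 6, 8}, so each is used; only y_1 can be 8, hence y_1 = 8.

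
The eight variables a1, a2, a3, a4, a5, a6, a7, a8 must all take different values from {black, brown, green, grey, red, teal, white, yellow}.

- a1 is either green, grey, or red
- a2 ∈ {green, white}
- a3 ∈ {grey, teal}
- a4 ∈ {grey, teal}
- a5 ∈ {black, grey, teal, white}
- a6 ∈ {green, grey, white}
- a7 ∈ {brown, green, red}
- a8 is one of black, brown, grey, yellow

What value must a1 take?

red

The 8 variables together cover exactly {black, brown, green, grey, red, teal, white, yellow} — 8 values for 8 variables — and yellow appears only in a8's list, so a8 = yellow.
The 7 still-open variables together cover exactly {black, brown, green, grey, red, teal, white} — 7 values for 7 variables — and black appears only in a5's list, so a5 = black.
The 6 still-open variables together cover exactly {brown, green, grey, red, teal, white} — 6 values for 6 variables — and brown appears only in a7's list, so a7 = brown.
The 5 still-open variables together cover exactly {green, grey, red, teal, white} — 5 values for 5 variables — and red appears only in a1's list, so a1 = red.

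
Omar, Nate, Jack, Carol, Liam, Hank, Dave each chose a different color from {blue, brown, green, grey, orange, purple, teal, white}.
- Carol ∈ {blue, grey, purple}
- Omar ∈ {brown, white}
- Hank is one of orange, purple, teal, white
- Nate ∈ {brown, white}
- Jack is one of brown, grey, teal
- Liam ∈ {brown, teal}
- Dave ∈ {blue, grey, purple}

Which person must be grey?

Jack

The 7 variables together cover exactly {blue, brown, grey, orange, purple, teal, white} — 7 values for 7 variables — and orange appears only in Hank's list, so Hank = orange.
Omar and Nate between them cover only {brown, white} — a naked pair. Remove those values from Jack, Liam.
Liam has just one choice, so Liam = teal. So Jack can't be teal.
So grey goes to Jack.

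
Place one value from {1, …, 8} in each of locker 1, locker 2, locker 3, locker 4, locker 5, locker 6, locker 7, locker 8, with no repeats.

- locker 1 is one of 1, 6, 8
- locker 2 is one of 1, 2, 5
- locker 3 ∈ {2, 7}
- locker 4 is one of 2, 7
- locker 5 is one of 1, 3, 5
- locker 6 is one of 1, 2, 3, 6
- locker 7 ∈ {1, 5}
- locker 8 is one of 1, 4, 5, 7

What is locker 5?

The 8 variables draw from only 8 values {1, 2, 3, 4, 5, 6, 7, 8}, so each is used; only locker 8 can be 4, hence locker 8 = 4.
Among the 7 still-open variables, 8 fits only locker 1 (and all 7 values in {1, 2, 3, 5, 6, 7, 8} must be used), so locker 1 = 8.
The 6 still-open variables draw from only 6 values {1, 2, 3, 5, 6, 7}, so each is used; only locker 6 can be 6, hence locker 6 = 6.
The 5 still-open variables together cover exactly {1, 2, 3, 5, 7} — 5 values for 5 variables — and 3 appears only in locker 5's list, so locker 5 = 3.

3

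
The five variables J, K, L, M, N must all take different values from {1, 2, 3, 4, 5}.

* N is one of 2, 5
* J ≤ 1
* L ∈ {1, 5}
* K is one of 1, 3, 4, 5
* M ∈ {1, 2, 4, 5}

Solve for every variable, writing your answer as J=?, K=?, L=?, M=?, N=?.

J=1, K=3, L=5, M=4, N=2

J's domain is down to {1}, so J = 1. Remove 1 from K, L, M.
L has just one choice, so L = 5. Remove 5 from K, M, N.
N must be 2 (only option left). Remove 2 from M.
M has just one choice, so M = 4. So K can't be 4.
That leaves K = 3.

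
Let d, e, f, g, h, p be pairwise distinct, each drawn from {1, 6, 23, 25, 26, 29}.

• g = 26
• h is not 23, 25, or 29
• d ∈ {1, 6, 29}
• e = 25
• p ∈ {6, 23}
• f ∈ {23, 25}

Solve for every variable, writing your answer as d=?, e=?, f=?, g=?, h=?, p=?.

e's domain is down to {25}, so e = 25. Eliminate 25 elsewhere: f.
That leaves f = 23. Strike 23 from p.
g has just one choice, so g = 26. Strike 26 from h.
p's domain is down to {6}, so p = 6. Remove 6 from d, h.
h must be 1 (only option left). Strike 1 from d.
That leaves d = 29.

d=29, e=25, f=23, g=26, h=1, p=6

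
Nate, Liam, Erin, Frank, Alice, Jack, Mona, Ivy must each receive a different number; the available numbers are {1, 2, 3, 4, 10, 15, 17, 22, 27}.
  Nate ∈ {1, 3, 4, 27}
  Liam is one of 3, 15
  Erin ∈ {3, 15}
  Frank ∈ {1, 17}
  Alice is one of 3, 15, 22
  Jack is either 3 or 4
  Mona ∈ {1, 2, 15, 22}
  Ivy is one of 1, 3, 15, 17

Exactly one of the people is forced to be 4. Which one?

The 8 variables together cover exactly {1, 2, 3, 4, 15, 17, 22, 27} — 8 values for 8 variables — and 2 appears only in Mona's list, so Mona = 2.
The 7 still-open variables together cover exactly {1, 3, 4, 15, 17, 22, 27} — 7 values for 7 variables — and 22 appears only in Alice's list, so Alice = 22.
The 6 still-open variables together cover exactly {1, 3, 4, 15, 17, 27} — 6 values for 6 variables — and 27 appears only in Nate's list, so Nate = 27.
Among the 5 still-open variables, 4 fits only Jack (and all 5 values in {1, 3, 4, 15, 17} must be used), so Jack = 4.

Jack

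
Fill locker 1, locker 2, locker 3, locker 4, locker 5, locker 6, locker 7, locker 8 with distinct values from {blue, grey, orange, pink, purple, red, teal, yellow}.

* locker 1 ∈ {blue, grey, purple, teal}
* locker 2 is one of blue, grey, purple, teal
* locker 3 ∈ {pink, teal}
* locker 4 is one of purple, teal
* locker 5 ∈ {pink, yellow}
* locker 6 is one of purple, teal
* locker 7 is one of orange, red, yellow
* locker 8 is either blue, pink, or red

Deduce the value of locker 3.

The 8 variables together cover exactly {blue, grey, orange, pink, purple, red, teal, yellow} — 8 values for 8 variables — and orange appears only in locker 7's list, so locker 7 = orange.
The 7 still-open variables together cover exactly {blue, grey, pink, purple, red, teal, yellow} — 7 values for 7 variables — and red appears only in locker 8's list, so locker 8 = red.
The 6 still-open variables draw from only 6 values {blue, grey, pink, purple, teal, yellow}, so each is used; only locker 5 can be yellow, hence locker 5 = yellow.
The 5 still-open variables draw from only 5 values {blue, grey, pink, purple, teal}, so each is used; only locker 3 can be pink, hence locker 3 = pink.

pink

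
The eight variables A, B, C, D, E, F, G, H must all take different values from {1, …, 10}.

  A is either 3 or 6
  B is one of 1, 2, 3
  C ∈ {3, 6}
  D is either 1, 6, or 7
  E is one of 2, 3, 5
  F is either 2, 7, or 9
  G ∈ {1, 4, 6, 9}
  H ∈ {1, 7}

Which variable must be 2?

B

The 8 variables together cover exactly {1, 2, 3, 4, 5, 6, 7, 9} — 8 values for 8 variables — and 4 appears only in G's list, so G = 4.
The 7 still-open variables together cover exactly {1, 2, 3, 5, 6, 7, 9} — 7 values for 7 variables — and 5 appears only in E's list, so E = 5.
Among the 6 still-open variables, 9 fits only F (and all 6 values in {1, 2, 3, 6, 7, 9} must be used), so F = 9.
Among the 5 still-open variables, 2 fits only B (and all 5 values in {1, 2, 3, 6, 7} must be used), so B = 2.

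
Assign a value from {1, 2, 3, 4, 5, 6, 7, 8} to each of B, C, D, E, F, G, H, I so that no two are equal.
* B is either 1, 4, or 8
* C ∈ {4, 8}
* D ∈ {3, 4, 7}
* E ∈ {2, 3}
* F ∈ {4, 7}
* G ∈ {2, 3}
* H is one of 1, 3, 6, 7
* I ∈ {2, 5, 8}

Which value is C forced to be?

The 8 variables together cover exactly {1, 2, 3, 4, 5, 6, 7, 8} — 8 values for 8 variables — and 5 appears only in I's list, so I = 5.
The 7 still-open variables together cover exactly {1, 2, 3, 4, 6, 7, 8} — 7 values for 7 variables — and 6 appears only in H's list, so H = 6.
The 6 still-open variables draw from only 6 values {1, 2, 3, 4, 7, 8}, so each is used; only B can be 1, hence B = 1.
Among the 5 still-open variables, 8 fits only C (and all 5 values in {2, 3, 4, 7, 8} must be used), so C = 8.

8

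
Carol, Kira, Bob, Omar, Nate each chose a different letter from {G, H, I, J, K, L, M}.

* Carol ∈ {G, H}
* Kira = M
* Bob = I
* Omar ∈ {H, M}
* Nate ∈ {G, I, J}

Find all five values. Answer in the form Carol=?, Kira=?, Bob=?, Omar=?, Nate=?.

Kira has just one choice, so Kira = M. Remove M from Omar.
Bob has just one choice, so Bob = I. Strike I from Nate.
Omar has just one choice, so Omar = H. Eliminate H elsewhere: Carol.
Carol's domain is down to {G}, so Carol = G. So Nate can't be G.
Nate has just one choice, so Nate = J.

Carol=G, Kira=M, Bob=I, Omar=H, Nate=J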